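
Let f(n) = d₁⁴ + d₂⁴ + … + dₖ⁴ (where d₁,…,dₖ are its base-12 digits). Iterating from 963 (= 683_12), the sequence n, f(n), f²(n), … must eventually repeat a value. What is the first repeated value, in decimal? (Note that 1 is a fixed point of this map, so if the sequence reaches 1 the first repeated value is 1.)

20016

963 = (6,8,3)_12 → 6⁴ + 8⁴ + 3⁴ = 5473
5473 = (3,2,0,1)_12 → 3⁴ + 2⁴ + 0⁴ + 1⁴ = 98
98 = (8,2)_12 → 8⁴ + 2⁴ = 4112
4112 = (2,4,6,8)_12 → 2⁴ + 4⁴ + 6⁴ + 8⁴ = 5664
5664 = (3,3,4,0)_12 → 3⁴ + 3⁴ + 4⁴ + 0⁴ = 418
418 = (2,10,10)_12 → 2⁴ + 10⁴ + 10⁴ = 20016
20016 = (11,7,0,0)_12 → 11⁴ + 7⁴ + 0⁴ + 0⁴ = 17042
17042 = (9,10,4,2)_12 → 9⁴ + 10⁴ + 4⁴ + 2⁴ = 16833
16833 = (9,8,10,9)_12 → 9⁴ + 8⁴ + 10⁴ + 9⁴ = 27218
27218 = (1,3,9,0,2)_12 → 1⁴ + 3⁴ + 9⁴ + 0⁴ + 2⁴ = 6659
6659 = (3,10,2,11)_12 → 3⁴ + 10⁴ + 2⁴ + 11⁴ = 24738
24738 = (1,2,3,9,6)_12 → 1⁴ + 2⁴ + 3⁴ + 9⁴ + 6⁴ = 7955
7955 = (4,7,2,11)_12 → 4⁴ + 7⁴ + 2⁴ + 11⁴ = 17314
17314 = (10,0,2,10)_12 → 10⁴ + 0⁴ + 2⁴ + 10⁴ = 20016  — 20016 already appeared earlier.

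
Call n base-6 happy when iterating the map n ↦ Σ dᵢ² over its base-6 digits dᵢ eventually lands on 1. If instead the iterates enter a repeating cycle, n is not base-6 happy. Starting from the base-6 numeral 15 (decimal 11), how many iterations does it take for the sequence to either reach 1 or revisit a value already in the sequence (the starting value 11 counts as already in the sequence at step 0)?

9

11 = (1,5)_6 → 1² + 5² = 1 + 25 = 26
26 = (4,2)_6 → 4² + 2² = 16 + 4 = 20
20 = (3,2)_6 → 3² + 2² = 9 + 4 = 13
13 = (2,1)_6 → 2² + 1² = 4 + 1 = 5
5 = (5)_6 → 5² = 25
25 = (4,1)_6 → 4² + 1² = 16 + 1 = 17
17 = (2,5)_6 → 2² + 5² = 4 + 25 = 29
29 = (4,5)_6 → 4² + 5² = 16 + 25 = 41
41 = (1,0,5)_6 → 1² + 0² + 5² = 1 + 0 + 25 = 26  — 26 repeats.
That took 9 steps.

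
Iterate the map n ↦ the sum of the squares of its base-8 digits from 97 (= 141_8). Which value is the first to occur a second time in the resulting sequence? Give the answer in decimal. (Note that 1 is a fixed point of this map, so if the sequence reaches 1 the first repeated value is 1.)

97 = (1,4,1)_8 → 1² + 4² + 1² = 1 + 16 + 1 = 18
18 = (2,2)_8 → 2² + 2² = 4 + 4 = 8
8 = (1,0)_8 → 1² + 0² = 1 + 0 = 1  — reached the fixed point 1.
1 → 1, so 1 is the first repeated value.

1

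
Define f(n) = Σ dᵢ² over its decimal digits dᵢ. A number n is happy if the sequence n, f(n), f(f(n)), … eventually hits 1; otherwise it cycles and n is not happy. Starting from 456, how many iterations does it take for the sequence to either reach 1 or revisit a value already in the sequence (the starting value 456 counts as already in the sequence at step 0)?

11

456 → 77
77 → 98
98 → 145
145 → 42
42 → 20
20 → 4
4 → 16
16 → 37
37 → 58
58 → 89
89 → 145  — 145 repeats.
That took 11 steps.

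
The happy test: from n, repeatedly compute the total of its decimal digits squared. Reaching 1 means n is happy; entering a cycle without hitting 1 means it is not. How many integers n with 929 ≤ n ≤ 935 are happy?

2

929: 929 → 166 → 73 → 58 → 89 → 145 → 42 → 20 → 4 → 16 → 37 → 58  — not happy
930: 930 → 90 → 81 → 65 → 61 → 37 → 58 → 89 → 145 → 42 → 20 → 4 → 16 → 37  — not happy
931: 931 → 91 → 82 → 68 → 100 → 1  — happy
932: 932 → 94 → 97 → 130 → 10 → 1  — happy
933: 933 → 99 → 162 → 41 → 17 → 50 → 25 → 29 → 85 → 89 → 145 → 42 → 20 → 4 → 16 → 37 → 58 → 89  — not happy
934: 934 → 106 → 37 → 58 → 89 → 145 → 42 → 20 → 4 → 16 → 37  — not happy
935: 935 → 115 → 27 → 53 → 34 → 25 → 29 → 85 → 89 → 145 → 42 → 20 → 4 → 16 → 37 → 58 → 89  — not happy
happy: 931, 932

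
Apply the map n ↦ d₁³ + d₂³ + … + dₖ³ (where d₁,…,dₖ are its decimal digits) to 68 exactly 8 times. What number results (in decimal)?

92

68 → 6³ + 8³ = 216 + 512 = 728
728 → 7³ + 2³ + 8³ = 343 + 8 + 512 = 863
863 → 8³ + 6³ + 3³ = 512 + 216 + 27 = 755
755 → 7³ + 5³ + 5³ = 343 + 125 + 125 = 593
593 → 5³ + 9³ + 3³ = 125 + 729 + 27 = 881
881 → 8³ + 8³ + 1³ = 512 + 512 + 1 = 1025
1025 → 1³ + 0³ + 2³ + 5³ = 1 + 0 + 8 + 125 = 134
134 → 1³ + 3³ + 4³ = 1 + 27 + 64 = 92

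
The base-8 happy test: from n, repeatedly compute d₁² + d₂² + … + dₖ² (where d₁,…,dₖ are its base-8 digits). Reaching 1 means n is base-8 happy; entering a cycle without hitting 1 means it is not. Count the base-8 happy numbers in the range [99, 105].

1

99: 99 → 26 → 13 → 26  — not base-8 happy
100: 100 → 33 → 17 → 5 → 25 → 10 → 5  — not base-8 happy
101: 101 → 42 → 29 → 34 → 20 → 20  — not base-8 happy
102: 102 → 53 → 61 → 74 → 6 → 36 → 32 → 16 → 4 → 16  — not base-8 happy
103: 103 → 66 → 5 → 25 → 10 → 5  — not base-8 happy
104: 104 → 26 → 13 → 26  — not base-8 happy
105: 105 → 27 → 18 → 8 → 1  — base-8 happy
base-8 happy: 105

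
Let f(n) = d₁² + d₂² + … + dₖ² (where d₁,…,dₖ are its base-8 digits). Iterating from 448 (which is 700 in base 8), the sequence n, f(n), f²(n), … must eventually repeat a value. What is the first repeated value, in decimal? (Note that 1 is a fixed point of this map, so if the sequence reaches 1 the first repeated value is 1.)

448 = (7,0,0)_8 → 7² + 0² + 0² = 49 + 0 + 0 = 49
49 = (6,1)_8 → 6² + 1² = 36 + 1 = 37
37 = (4,5)_8 → 4² + 5² = 16 + 25 = 41
41 = (5,1)_8 → 5² + 1² = 25 + 1 = 26
26 = (3,2)_8 → 3² + 2² = 9 + 4 = 13
13 = (1,5)_8 → 1² + 5² = 1 + 25 = 26  — 26 already appeared earlier.

26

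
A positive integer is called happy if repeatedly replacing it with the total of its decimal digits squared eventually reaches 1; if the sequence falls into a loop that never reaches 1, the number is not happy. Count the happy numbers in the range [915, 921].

915: 915 → 107 → 50 → 25 → 29 → 85 → 89 → 145 → 42 → 20 → 4 → 16 → 37 → 58 → 89  — not happy
916: 916 → 118 → 66 → 72 → 53 → 34 → 25 → 29 → 85 → 89 → 145 → 42 → 20 → 4 → 16 → 37 → 58 → 89  — not happy
917: 917 → 131 → 11 → 2 → 4 → 16 → 37 → 58 → 89 → 145 → 42 → 20 → 4  — not happy
918: 918 → 146 → 53 → 34 → 25 → 29 → 85 → 89 → 145 → 42 → 20 → 4 → 16 → 37 → 58 → 89  — not happy
919: 919 → 163 → 46 → 52 → 29 → 85 → 89 → 145 → 42 → 20 → 4 → 16 → 37 → 58 → 89  — not happy
920: 920 → 85 → 89 → 145 → 42 → 20 → 4 → 16 → 37 → 58 → 89  — not happy
921: 921 → 86 → 100 → 1  — happy
happy: 921

1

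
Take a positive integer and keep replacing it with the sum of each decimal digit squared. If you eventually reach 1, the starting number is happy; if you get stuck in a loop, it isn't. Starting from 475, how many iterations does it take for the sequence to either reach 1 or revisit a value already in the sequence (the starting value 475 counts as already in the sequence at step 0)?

475 → 4² + 7² + 5² = 90
90 → 9² + 0² = 81
81 → 8² + 1² = 65
65 → 6² + 5² = 61
61 → 6² + 1² = 37
37 → 3² + 7² = 58
58 → 5² + 8² = 89
89 → 8² + 9² = 145
145 → 1² + 4² + 5² = 42
42 → 4² + 2² = 20
20 → 2² + 0² = 4
4 → 4² = 16
16 → 1² + 6² = 37  — 37 repeats.
That took 13 steps.

13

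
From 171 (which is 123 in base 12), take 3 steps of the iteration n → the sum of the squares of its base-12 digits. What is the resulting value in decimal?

171 = (1,2,3)_12 → 1² + 2² + 3² = 14
14 = (1,2)_12 → 1² + 2² = 5
5 = (5)_12 → 5² = 25

25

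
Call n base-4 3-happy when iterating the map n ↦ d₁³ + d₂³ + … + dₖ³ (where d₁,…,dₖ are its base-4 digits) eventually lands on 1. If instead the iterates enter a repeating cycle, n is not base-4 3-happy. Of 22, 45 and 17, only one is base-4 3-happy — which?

22

22: 22 → 10 → 16 → 1  — reaches 1 (base-4 3-happy)
45: 45 → 36 → 9 → 9  — repeats 9 (not base-4 3-happy)
17: 17 → 2 → 8 → 8  — repeats 8 (not base-4 3-happy)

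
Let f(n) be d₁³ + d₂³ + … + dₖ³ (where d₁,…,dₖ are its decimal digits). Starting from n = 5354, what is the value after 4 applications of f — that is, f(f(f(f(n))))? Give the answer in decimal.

713

5354 → 5³ + 3³ + 5³ + 4³ = 125 + 27 + 125 + 64 = 341
341 → 3³ + 4³ + 1³ = 27 + 64 + 1 = 92
92 → 9³ + 2³ = 729 + 8 = 737
737 → 7³ + 3³ + 7³ = 343 + 27 + 343 = 713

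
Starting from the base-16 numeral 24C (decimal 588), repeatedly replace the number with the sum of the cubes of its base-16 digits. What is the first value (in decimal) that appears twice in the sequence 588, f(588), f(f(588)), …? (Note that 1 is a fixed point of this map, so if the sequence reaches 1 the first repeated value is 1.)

72

588 = (2,4,12)_16 → 1800
1800 = (7,0,8)_16 → 855
855 = (3,5,7)_16 → 495
495 = (1,14,15)_16 → 6120
6120 = (1,7,14,8)_16 → 3600
3600 = (14,1,0)_16 → 2745
2745 = (10,11,9)_16 → 3060
3060 = (11,15,4)_16 → 4770
4770 = (1,2,10,2)_16 → 1017
1017 = (3,15,9)_16 → 4131
4131 = (1,0,2,3)_16 → 36
36 = (2,4)_16 → 72
72 = (4,8)_16 → 576
576 = (2,4,0)_16 → 72  — 72 already appeared earlier.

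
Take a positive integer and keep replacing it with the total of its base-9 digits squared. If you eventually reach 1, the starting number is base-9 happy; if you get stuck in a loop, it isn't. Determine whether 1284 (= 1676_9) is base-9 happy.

not base-9 happy

1284 = (1,6,7,6)_9 → 122
122 = (1,4,5)_9 → 42
42 = (4,6)_9 → 52
52 = (5,7)_9 → 74
74 = (8,2)_9 → 68
68 = (7,5)_9 → 74  — 74 already seen; the sequence cycles without reaching 1.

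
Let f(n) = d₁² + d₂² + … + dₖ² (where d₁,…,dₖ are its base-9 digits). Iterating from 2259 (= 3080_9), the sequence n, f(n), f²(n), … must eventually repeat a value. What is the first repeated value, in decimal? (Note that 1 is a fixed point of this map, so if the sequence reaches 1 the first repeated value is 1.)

2259 = (3,0,8,0)_9 → 3² + 0² + 8² + 0² = 9 + 0 + 64 + 0 = 73
73 = (8,1)_9 → 8² + 1² = 64 + 1 = 65
65 = (7,2)_9 → 7² + 2² = 49 + 4 = 53
53 = (5,8)_9 → 5² + 8² = 25 + 64 = 89
89 = (1,0,8)_9 → 1² + 0² + 8² = 1 + 0 + 64 = 65  — 65 already appeared earlier.

65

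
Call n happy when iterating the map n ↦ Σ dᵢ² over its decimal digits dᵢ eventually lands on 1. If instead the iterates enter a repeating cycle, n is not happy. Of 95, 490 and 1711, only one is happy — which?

490

95: 95 → 106 → 37 → 58 → 89 → 145 → 42 → 20 → 4 → 16 → 37  — repeats 37 (not happy)
490: 490 → 97 → 130 → 10 → 1  — reaches 1 (happy)
1711: 1711 → 52 → 29 → 85 → 89 → 145 → 42 → 20 → 4 → 16 → 37 → 58 → 89  — repeats 89 (not happy)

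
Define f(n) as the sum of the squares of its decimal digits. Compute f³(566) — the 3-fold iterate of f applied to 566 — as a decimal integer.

10

566 → 97
97 → 130
130 → 10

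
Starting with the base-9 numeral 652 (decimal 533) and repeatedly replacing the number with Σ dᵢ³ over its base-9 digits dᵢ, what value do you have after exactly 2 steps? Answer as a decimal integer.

533 = (6,5,2)_9 → 6³ + 5³ + 2³ = 216 + 125 + 8 = 349
349 = (4,2,7)_9 → 4³ + 2³ + 7³ = 64 + 8 + 343 = 415

415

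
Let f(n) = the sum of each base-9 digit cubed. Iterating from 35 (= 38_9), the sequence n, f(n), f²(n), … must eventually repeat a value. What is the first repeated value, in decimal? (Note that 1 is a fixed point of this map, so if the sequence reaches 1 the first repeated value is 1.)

35 = (3,8)_9 → 3³ + 8³ = 539
539 = (6,5,8)_9 → 6³ + 5³ + 8³ = 853
853 = (1,1,4,7)_9 → 1³ + 1³ + 4³ + 7³ = 409
409 = (5,0,4)_9 → 5³ + 0³ + 4³ = 189
189 = (2,3,0)_9 → 2³ + 3³ + 0³ = 35  — 35 already appeared earlier.

35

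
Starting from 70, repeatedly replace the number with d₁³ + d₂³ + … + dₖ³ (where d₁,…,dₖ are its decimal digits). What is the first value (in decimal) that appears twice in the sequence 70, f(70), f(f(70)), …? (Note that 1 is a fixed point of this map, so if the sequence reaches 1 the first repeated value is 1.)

70 → 343
343 → 118
118 → 514
514 → 190
190 → 730
730 → 370
370 → 370  — 370 already appeared earlier.

370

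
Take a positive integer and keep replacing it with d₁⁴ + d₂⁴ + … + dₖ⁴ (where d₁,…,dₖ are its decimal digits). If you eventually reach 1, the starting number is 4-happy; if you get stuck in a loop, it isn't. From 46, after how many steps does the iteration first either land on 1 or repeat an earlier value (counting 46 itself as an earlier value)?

46 → 4⁴ + 6⁴ = 1552
1552 → 1⁴ + 5⁴ + 5⁴ + 2⁴ = 1267
1267 → 1⁴ + 2⁴ + 6⁴ + 7⁴ = 3714
3714 → 3⁴ + 7⁴ + 1⁴ + 4⁴ = 2739
2739 → 2⁴ + 7⁴ + 3⁴ + 9⁴ = 9059
9059 → 9⁴ + 0⁴ + 5⁴ + 9⁴ = 13747
13747 → 1⁴ + 3⁴ + 7⁴ + 4⁴ + 7⁴ = 5140
5140 → 5⁴ + 1⁴ + 4⁴ + 0⁴ = 882
882 → 8⁴ + 8⁴ + 2⁴ = 8208
8208 → 8⁴ + 2⁴ + 0⁴ + 8⁴ = 8208  — 8208 repeats.
That took 10 steps.

10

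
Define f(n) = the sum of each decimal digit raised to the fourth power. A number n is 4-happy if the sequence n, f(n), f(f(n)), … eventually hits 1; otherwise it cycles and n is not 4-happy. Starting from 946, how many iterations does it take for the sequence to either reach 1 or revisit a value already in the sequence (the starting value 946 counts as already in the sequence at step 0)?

946 → 8113
8113 → 4179
4179 → 9219
9219 → 13139
13139 → 6725
6725 → 4338
4338 → 4514
4514 → 1138
1138 → 4179  — 4179 repeats.
That took 9 steps.

9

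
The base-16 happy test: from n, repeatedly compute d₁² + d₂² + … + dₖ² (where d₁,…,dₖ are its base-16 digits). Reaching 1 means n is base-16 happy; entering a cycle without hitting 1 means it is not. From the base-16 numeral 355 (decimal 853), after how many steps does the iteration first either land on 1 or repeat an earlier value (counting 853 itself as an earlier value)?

853 = (3,5,5)_16 → 3² + 5² + 5² = 59
59 = (3,11)_16 → 3² + 11² = 130
130 = (8,2)_16 → 8² + 2² = 68
68 = (4,4)_16 → 4² + 4² = 32
32 = (2,0)_16 → 2² + 0² = 4
4 = (4)_16 → 4² = 16
16 = (1,0)_16 → 1² + 0² = 1  — reached 1.
That took 7 steps.

7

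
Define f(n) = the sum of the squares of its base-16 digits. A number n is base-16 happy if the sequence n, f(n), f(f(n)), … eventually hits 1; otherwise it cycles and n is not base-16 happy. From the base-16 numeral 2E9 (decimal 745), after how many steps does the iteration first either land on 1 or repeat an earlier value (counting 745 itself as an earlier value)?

745 = (2,14,9)_16 → 2² + 14² + 9² = 4 + 196 + 81 = 281
281 = (1,1,9)_16 → 1² + 1² + 9² = 1 + 1 + 81 = 83
83 = (5,3)_16 → 5² + 3² = 25 + 9 = 34
34 = (2,2)_16 → 2² + 2² = 4 + 4 = 8
8 = (8)_16 → 8² = 64
64 = (4,0)_16 → 4² + 0² = 16 + 0 = 16
16 = (1,0)_16 → 1² + 0² = 1 + 0 = 1  — reached 1.
That took 7 steps.

7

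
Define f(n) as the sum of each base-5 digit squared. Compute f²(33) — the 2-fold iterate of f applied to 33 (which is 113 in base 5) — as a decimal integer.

5

33 = (1,1,3)_5 → 1² + 1² + 3² = 11
11 = (2,1)_5 → 2² + 1² = 5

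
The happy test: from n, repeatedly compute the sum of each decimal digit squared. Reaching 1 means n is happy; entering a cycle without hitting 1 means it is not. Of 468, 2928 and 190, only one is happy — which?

190

468: 468 → 116 → 38 → 73 → 58 → 89 → 145 → 42 → 20 → 4 → 16 → 37 → 58  — repeats 58 (not happy)
2928: 2928 → 153 → 35 → 34 → 25 → 29 → 85 → 89 → 145 → 42 → 20 → 4 → 16 → 37 → 58 → 89  — repeats 89 (not happy)
190: 190 → 82 → 68 → 100 → 1  — reaches 1 (happy)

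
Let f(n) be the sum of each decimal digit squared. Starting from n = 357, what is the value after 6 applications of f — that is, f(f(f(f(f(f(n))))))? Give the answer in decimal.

357 → 3² + 5² + 7² = 83
83 → 8² + 3² = 73
73 → 7² + 3² = 58
58 → 5² + 8² = 89
89 → 8² + 9² = 145
145 → 1² + 4² + 5² = 42

42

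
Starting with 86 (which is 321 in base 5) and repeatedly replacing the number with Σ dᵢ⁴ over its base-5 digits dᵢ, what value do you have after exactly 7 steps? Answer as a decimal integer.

528

86 = (3,2,1)_5 → 3⁴ + 2⁴ + 1⁴ = 81 + 16 + 1 = 98
98 = (3,4,3)_5 → 3⁴ + 4⁴ + 3⁴ = 81 + 256 + 81 = 418
418 = (3,1,3,3)_5 → 3⁴ + 1⁴ + 3⁴ + 3⁴ = 81 + 1 + 81 + 81 = 244
244 = (1,4,3,4)_5 → 1⁴ + 4⁴ + 3⁴ + 4⁴ = 1 + 256 + 81 + 256 = 594
594 = (4,3,3,4)_5 → 4⁴ + 3⁴ + 3⁴ + 4⁴ = 256 + 81 + 81 + 256 = 674
674 = (1,0,1,4,4)_5 → 1⁴ + 0⁴ + 1⁴ + 4⁴ + 4⁴ = 1 + 0 + 1 + 256 + 256 = 514
514 = (4,0,2,4)_5 → 4⁴ + 0⁴ + 2⁴ + 4⁴ = 256 + 0 + 16 + 256 = 528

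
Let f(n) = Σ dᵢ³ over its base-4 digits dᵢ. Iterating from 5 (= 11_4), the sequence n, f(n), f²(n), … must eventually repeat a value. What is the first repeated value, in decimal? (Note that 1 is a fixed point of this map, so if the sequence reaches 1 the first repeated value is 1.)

8

5 = (1,1)_4 → 1³ + 1³ = 2
2 = (2)_4 → 2³ = 8
8 = (2,0)_4 → 2³ + 0³ = 8  — 8 already appeared earlier.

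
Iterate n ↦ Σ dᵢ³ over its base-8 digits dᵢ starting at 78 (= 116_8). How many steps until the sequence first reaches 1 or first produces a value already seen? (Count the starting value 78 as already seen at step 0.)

8

78 = (1,1,6)_8 → 1³ + 1³ + 6³ = 1 + 1 + 216 = 218
218 = (3,3,2)_8 → 3³ + 3³ + 2³ = 27 + 27 + 8 = 62
62 = (7,6)_8 → 7³ + 6³ = 343 + 216 = 559
559 = (1,0,5,7)_8 → 1³ + 0³ + 5³ + 7³ = 1 + 0 + 125 + 343 = 469
469 = (7,2,5)_8 → 7³ + 2³ + 5³ = 343 + 8 + 125 = 476
476 = (7,3,4)_8 → 7³ + 3³ + 4³ = 343 + 27 + 64 = 434
434 = (6,6,2)_8 → 6³ + 6³ + 2³ = 216 + 216 + 8 = 440
440 = (6,7,0)_8 → 6³ + 7³ + 0³ = 216 + 343 + 0 = 559  — 559 repeats.
That took 8 steps.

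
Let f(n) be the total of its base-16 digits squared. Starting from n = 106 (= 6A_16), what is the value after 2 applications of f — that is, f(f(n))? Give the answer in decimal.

106 = (6,10)_16 → 6² + 10² = 36 + 100 = 136
136 = (8,8)_16 → 8² + 8² = 64 + 64 = 128

128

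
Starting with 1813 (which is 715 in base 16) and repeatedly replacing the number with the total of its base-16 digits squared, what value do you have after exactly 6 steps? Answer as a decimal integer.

1813 = (7,1,5)_16 → 7² + 1² + 5² = 75
75 = (4,11)_16 → 4² + 11² = 137
137 = (8,9)_16 → 8² + 9² = 145
145 = (9,1)_16 → 9² + 1² = 82
82 = (5,2)_16 → 5² + 2² = 29
29 = (1,13)_16 → 1² + 13² = 170

170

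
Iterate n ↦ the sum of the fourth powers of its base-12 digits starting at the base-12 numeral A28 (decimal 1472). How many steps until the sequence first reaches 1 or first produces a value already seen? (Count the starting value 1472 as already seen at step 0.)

13

1472 = (10,2,8)_12 → 10⁴ + 2⁴ + 8⁴ = 14112
14112 = (8,2,0,0)_12 → 8⁴ + 2⁴ + 0⁴ + 0⁴ = 4112
4112 = (2,4,6,8)_12 → 2⁴ + 4⁴ + 6⁴ + 8⁴ = 5664
5664 = (3,3,4,0)_12 → 3⁴ + 3⁴ + 4⁴ + 0⁴ = 418
418 = (2,10,10)_12 → 2⁴ + 10⁴ + 10⁴ = 20016
20016 = (11,7,0,0)_12 → 11⁴ + 7⁴ + 0⁴ + 0⁴ = 17042
17042 = (9,10,4,2)_12 → 9⁴ + 10⁴ + 4⁴ + 2⁴ = 16833
16833 = (9,8,10,9)_12 → 9⁴ + 8⁴ + 10⁴ + 9⁴ = 27218
27218 = (1,3,9,0,2)_12 → 1⁴ + 3⁴ + 9⁴ + 0⁴ + 2⁴ = 6659
6659 = (3,10,2,11)_12 → 3⁴ + 10⁴ + 2⁴ + 11⁴ = 24738
24738 = (1,2,3,9,6)_12 → 1⁴ + 2⁴ + 3⁴ + 9⁴ + 6⁴ = 7955
7955 = (4,7,2,11)_12 → 4⁴ + 7⁴ + 2⁴ + 11⁴ = 17314
17314 = (10,0,2,10)_12 → 10⁴ + 0⁴ + 2⁴ + 10⁴ = 20016  — 20016 repeats.
That took 13 steps.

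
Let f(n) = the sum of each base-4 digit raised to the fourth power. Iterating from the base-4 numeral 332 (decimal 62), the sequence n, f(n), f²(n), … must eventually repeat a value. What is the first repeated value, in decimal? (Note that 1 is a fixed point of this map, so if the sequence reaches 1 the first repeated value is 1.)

62 = (3,3,2)_4 → 3⁴ + 3⁴ + 2⁴ = 178
178 = (2,3,0,2)_4 → 2⁴ + 3⁴ + 0⁴ + 2⁴ = 113
113 = (1,3,0,1)_4 → 1⁴ + 3⁴ + 0⁴ + 1⁴ = 83
83 = (1,1,0,3)_4 → 1⁴ + 1⁴ + 0⁴ + 3⁴ = 83  — 83 already appeared earlier.

83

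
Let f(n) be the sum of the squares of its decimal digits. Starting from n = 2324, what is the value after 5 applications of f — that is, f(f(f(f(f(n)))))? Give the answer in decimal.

2324 → 2² + 3² + 2² + 4² = 4 + 9 + 4 + 16 = 33
33 → 3² + 3² = 9 + 9 = 18
18 → 1² + 8² = 1 + 64 = 65
65 → 6² + 5² = 36 + 25 = 61
61 → 6² + 1² = 36 + 1 = 37

37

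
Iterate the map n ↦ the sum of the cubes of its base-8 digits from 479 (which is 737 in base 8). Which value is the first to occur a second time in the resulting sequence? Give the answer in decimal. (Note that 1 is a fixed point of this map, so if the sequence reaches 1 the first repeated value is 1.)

479 = (7,3,7)_8 → 7³ + 3³ + 7³ = 343 + 27 + 343 = 713
713 = (1,3,1,1)_8 → 1³ + 3³ + 1³ + 1³ = 1 + 27 + 1 + 1 = 30
30 = (3,6)_8 → 3³ + 6³ = 27 + 216 = 243
243 = (3,6,3)_8 → 3³ + 6³ + 3³ = 27 + 216 + 27 = 270
270 = (4,1,6)_8 → 4³ + 1³ + 6³ = 64 + 1 + 216 = 281
281 = (4,3,1)_8 → 4³ + 3³ + 1³ = 64 + 27 + 1 = 92
92 = (1,3,4)_8 → 1³ + 3³ + 4³ = 1 + 27 + 64 = 92  — 92 already appeared earlier.

92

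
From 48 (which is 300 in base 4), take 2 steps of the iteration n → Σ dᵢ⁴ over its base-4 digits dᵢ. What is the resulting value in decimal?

48 = (3,0,0)_4 → 3⁴ + 0⁴ + 0⁴ = 81
81 = (1,1,0,1)_4 → 1⁴ + 1⁴ + 0⁴ + 1⁴ = 3

3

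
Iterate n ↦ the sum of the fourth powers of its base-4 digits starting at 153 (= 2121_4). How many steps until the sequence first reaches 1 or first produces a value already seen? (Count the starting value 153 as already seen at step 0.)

4

153 = (2,1,2,1)_4 → 2⁴ + 1⁴ + 2⁴ + 1⁴ = 16 + 1 + 16 + 1 = 34
34 = (2,0,2)_4 → 2⁴ + 0⁴ + 2⁴ = 16 + 0 + 16 = 32
32 = (2,0,0)_4 → 2⁴ + 0⁴ + 0⁴ = 16 + 0 + 0 = 16
16 = (1,0,0)_4 → 1⁴ + 0⁴ + 0⁴ = 1 + 0 + 0 = 1  — reached 1.
That took 4 steps.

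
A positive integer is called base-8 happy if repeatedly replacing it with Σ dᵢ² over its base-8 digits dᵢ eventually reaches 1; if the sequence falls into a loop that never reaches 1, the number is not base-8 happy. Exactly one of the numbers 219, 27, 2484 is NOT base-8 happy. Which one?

2484

219: 219 → 27 → 18 → 8 → 1  — reaches 1 (base-8 happy)
27: 27 → 18 → 8 → 1  — reaches 1 (base-8 happy)
2484: 2484 → 104 → 26 → 13 → 26  — repeats 26 (not base-8 happy)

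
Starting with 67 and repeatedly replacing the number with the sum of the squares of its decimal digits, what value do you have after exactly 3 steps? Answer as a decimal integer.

67 → 6² + 7² = 85
85 → 8² + 5² = 89
89 → 8² + 9² = 145

145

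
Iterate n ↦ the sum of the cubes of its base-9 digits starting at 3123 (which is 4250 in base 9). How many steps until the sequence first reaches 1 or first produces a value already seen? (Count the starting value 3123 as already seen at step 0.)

3123 = (4,2,5,0)_9 → 4³ + 2³ + 5³ + 0³ = 197
197 = (2,3,8)_9 → 2³ + 3³ + 8³ = 547
547 = (6,6,7)_9 → 6³ + 6³ + 7³ = 775
775 = (1,0,5,1)_9 → 1³ + 0³ + 5³ + 1³ = 127
127 = (1,5,1)_9 → 1³ + 5³ + 1³ = 127  — 127 repeats.
That took 5 steps.

5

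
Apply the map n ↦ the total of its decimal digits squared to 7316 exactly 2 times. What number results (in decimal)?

106

7316 → 7² + 3² + 1² + 6² = 95
95 → 9² + 5² = 106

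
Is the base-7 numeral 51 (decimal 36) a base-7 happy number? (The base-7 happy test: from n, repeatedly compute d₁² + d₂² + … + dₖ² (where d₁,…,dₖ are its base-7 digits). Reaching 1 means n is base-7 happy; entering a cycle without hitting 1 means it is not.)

36 = (5,1)_7 → 5² + 1² = 25 + 1 = 26
26 = (3,5)_7 → 3² + 5² = 9 + 25 = 34
34 = (4,6)_7 → 4² + 6² = 16 + 36 = 52
52 = (1,0,3)_7 → 1² + 0² + 3² = 1 + 0 + 9 = 10
10 = (1,3)_7 → 1² + 3² = 1 + 9 = 10  — 10 already seen; the sequence cycles without reaching 1.

not base-7 happy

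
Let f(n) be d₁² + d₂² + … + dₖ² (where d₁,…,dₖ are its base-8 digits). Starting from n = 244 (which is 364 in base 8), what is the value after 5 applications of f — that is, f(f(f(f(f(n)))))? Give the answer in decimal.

32

244 = (3,6,4)_8 → 3² + 6² + 4² = 9 + 36 + 16 = 61
61 = (7,5)_8 → 7² + 5² = 49 + 25 = 74
74 = (1,1,2)_8 → 1² + 1² + 2² = 1 + 1 + 4 = 6
6 = (6)_8 → 6² = 36
36 = (4,4)_8 → 4² + 4² = 16 + 16 = 32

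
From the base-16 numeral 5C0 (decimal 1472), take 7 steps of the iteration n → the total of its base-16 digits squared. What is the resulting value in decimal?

169

1472 = (5,12,0)_16 → 5² + 12² + 0² = 169
169 = (10,9)_16 → 10² + 9² = 181
181 = (11,5)_16 → 11² + 5² = 146
146 = (9,2)_16 → 9² + 2² = 85
85 = (5,5)_16 → 5² + 5² = 50
50 = (3,2)_16 → 3² + 2² = 13
13 = (13)_16 → 13² = 169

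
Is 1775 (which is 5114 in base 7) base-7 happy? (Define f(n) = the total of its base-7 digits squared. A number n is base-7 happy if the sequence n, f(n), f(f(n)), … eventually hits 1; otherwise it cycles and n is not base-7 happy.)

not base-7 happy

1775 = (5,1,1,4)_7 → 5² + 1² + 1² + 4² = 43
43 = (6,1)_7 → 6² + 1² = 37
37 = (5,2)_7 → 5² + 2² = 29
29 = (4,1)_7 → 4² + 1² = 17
17 = (2,3)_7 → 2² + 3² = 13
13 = (1,6)_7 → 1² + 6² = 37  — 37 already seen; the sequence cycles without reaching 1.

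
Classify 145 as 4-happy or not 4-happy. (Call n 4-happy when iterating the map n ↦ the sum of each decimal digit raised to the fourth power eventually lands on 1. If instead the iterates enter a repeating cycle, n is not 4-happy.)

not 4-happy

145 → 882
882 → 8208
8208 → 8208  — 8208 already seen; the sequence cycles without reaching 1.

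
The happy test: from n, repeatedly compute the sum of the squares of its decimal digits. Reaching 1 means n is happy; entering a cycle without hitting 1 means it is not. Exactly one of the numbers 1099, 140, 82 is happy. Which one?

1099: 1099 → 163 → 46 → 52 → 29 → 85 → 89 → 145 → 42 → 20 → 4 → 16 → 37 → 58 → 89  — repeats 89 (not happy)
140: 140 → 17 → 50 → 25 → 29 → 85 → 89 → 145 → 42 → 20 → 4 → 16 → 37 → 58 → 89  — repeats 89 (not happy)
82: 82 → 68 → 100 → 1  — reaches 1 (happy)

82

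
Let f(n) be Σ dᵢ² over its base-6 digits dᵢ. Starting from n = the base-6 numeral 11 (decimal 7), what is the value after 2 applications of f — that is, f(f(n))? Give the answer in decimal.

7 = (1,1)_6 → 1² + 1² = 2
2 = (2)_6 → 2² = 4

4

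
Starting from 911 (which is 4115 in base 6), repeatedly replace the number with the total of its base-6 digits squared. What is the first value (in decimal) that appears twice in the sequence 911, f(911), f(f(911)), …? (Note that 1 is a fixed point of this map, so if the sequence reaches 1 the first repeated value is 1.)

911 = (4,1,1,5)_6 → 4² + 1² + 1² + 5² = 43
43 = (1,1,1)_6 → 1² + 1² + 1² = 3
3 = (3)_6 → 3² = 9
9 = (1,3)_6 → 1² + 3² = 10
10 = (1,4)_6 → 1² + 4² = 17
17 = (2,5)_6 → 2² + 5² = 29
29 = (4,5)_6 → 4² + 5² = 41
41 = (1,0,5)_6 → 1² + 0² + 5² = 26
26 = (4,2)_6 → 4² + 2² = 20
20 = (3,2)_6 → 3² + 2² = 13
13 = (2,1)_6 → 2² + 1² = 5
5 = (5)_6 → 5² = 25
25 = (4,1)_6 → 4² + 1² = 17  — 17 already appeared earlier.

17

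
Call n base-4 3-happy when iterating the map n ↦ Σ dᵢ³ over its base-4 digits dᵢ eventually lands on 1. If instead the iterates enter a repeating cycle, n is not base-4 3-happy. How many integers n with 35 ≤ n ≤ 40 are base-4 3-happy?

35: 35 → 35  (repeats 35)
36: 36 → 9 → 9  (repeats 9)
37: 37 → 10 → 16 → 1  (reaches 1)
38: 38 → 17 → 2 → 8 → 8  (repeats 8)
39: 39 → 36 → 9 → 9  (repeats 9)
40: 40 → 16 → 1  (reaches 1)
base-4 3-happy: 37, 40

2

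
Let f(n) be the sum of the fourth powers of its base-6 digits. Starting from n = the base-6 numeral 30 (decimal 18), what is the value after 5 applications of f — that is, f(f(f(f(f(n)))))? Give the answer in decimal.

18 = (3,0)_6 → 3⁴ + 0⁴ = 81 + 0 = 81
81 = (2,1,3)_6 → 2⁴ + 1⁴ + 3⁴ = 16 + 1 + 81 = 98
98 = (2,4,2)_6 → 2⁴ + 4⁴ + 2⁴ = 16 + 256 + 16 = 288
288 = (1,2,0,0)_6 → 1⁴ + 2⁴ + 0⁴ + 0⁴ = 1 + 16 + 0 + 0 = 17
17 = (2,5)_6 → 2⁴ + 5⁴ = 16 + 625 = 641

641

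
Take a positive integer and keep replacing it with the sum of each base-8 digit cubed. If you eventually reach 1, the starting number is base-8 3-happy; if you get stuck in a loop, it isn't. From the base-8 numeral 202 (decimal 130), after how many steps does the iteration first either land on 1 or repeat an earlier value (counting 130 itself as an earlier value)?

3

130 = (2,0,2)_8 → 2³ + 0³ + 2³ = 8 + 0 + 8 = 16
16 = (2,0)_8 → 2³ + 0³ = 8 + 0 = 8
8 = (1,0)_8 → 1³ + 0³ = 1 + 0 = 1  — reached 1.
That took 3 steps.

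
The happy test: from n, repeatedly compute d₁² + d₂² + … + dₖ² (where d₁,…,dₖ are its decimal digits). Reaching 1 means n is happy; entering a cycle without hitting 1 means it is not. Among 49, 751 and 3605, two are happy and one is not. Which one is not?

49: 49 → 97 → 130 → 10 → 1  — reaches 1 (happy)
751: 751 → 75 → 74 → 65 → 61 → 37 → 58 → 89 → 145 → 42 → 20 → 4 → 16 → 37  — repeats 37 (not happy)
3605: 3605 → 70 → 49 → 97 → 130 → 10 → 1  — reaches 1 (happy)

751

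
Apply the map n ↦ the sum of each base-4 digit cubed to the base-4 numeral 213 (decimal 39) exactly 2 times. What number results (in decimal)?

9

39 = (2,1,3)_4 → 2³ + 1³ + 3³ = 36
36 = (2,1,0)_4 → 2³ + 1³ + 0³ = 9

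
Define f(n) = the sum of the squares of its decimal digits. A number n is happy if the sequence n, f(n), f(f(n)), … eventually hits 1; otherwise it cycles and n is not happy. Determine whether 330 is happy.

not happy

330 → 3² + 3² + 0² = 18
18 → 1² + 8² = 65
65 → 6² + 5² = 61
61 → 6² + 1² = 37
37 → 3² + 7² = 58
58 → 5² + 8² = 89
89 → 8² + 9² = 145
145 → 1² + 4² + 5² = 42
42 → 4² + 2² = 20
20 → 2² + 0² = 4
4 → 4² = 16
16 → 1² + 6² = 37  — 37 already seen; the sequence cycles without reaching 1.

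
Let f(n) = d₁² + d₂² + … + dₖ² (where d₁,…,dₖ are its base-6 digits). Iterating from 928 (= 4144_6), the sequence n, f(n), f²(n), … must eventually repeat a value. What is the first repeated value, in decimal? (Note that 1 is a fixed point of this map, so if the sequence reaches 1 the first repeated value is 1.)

928 = (4,1,4,4)_6 → 4² + 1² + 4² + 4² = 16 + 1 + 16 + 16 = 49
49 = (1,2,1)_6 → 1² + 2² + 1² = 1 + 4 + 1 = 6
6 = (1,0)_6 → 1² + 0² = 1 + 0 = 1  — reached the fixed point 1.
1 → 1, so 1 is the first repeated value.

1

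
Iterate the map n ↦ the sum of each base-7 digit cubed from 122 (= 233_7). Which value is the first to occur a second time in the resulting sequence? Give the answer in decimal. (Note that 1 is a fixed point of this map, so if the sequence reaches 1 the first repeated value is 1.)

218

122 = (2,3,3)_7 → 2³ + 3³ + 3³ = 62
62 = (1,1,6)_7 → 1³ + 1³ + 6³ = 218
218 = (4,3,1)_7 → 4³ + 3³ + 1³ = 92
92 = (1,6,1)_7 → 1³ + 6³ + 1³ = 218  — 218 already appeared earlier.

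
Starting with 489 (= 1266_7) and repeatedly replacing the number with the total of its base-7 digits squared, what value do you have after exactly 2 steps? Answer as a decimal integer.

489 = (1,2,6,6)_7 → 1² + 2² + 6² + 6² = 77
77 = (1,4,0)_7 → 1² + 4² + 0² = 17

17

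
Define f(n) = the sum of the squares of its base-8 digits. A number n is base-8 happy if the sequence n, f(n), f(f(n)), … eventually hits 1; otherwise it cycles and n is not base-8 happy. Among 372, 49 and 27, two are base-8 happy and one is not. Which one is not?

372: 372 → 77 → 27 → 18 → 8 → 1  — reaches 1 (base-8 happy)
49: 49 → 37 → 41 → 26 → 13 → 26  — repeats 26 (not base-8 happy)
27: 27 → 18 → 8 → 1  — reaches 1 (base-8 happy)

49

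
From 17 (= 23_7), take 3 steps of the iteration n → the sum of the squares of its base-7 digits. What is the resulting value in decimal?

17 = (2,3)_7 → 2² + 3² = 13
13 = (1,6)_7 → 1² + 6² = 37
37 = (5,2)_7 → 5² + 2² = 29

29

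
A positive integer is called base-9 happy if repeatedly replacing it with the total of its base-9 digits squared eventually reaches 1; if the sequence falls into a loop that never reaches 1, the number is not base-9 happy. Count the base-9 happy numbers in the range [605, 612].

2

605: 605 → 69 → 85 → 17 → 65 → 53 → 89 → 65  — not base-9 happy
606: 606 → 74 → 68 → 74  — not base-9 happy
607: 607 → 81 → 1  — base-9 happy
608: 608 → 90 → 2 → 4 → 16 → 50 → 50  — not base-9 happy
609: 609 → 101 → 9 → 1  — base-9 happy
610: 610 → 114 → 46 → 26 → 68 → 74 → 68  — not base-9 happy
611: 611 → 129 → 35 → 73 → 65 → 53 → 89 → 65  — not base-9 happy
612: 612 → 74 → 68 → 74  — not base-9 happy
base-9 happy: 607, 609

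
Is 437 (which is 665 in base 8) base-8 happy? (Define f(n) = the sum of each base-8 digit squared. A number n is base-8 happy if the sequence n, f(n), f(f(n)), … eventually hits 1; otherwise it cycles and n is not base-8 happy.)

437 = (6,6,5)_8 → 6² + 6² + 5² = 36 + 36 + 25 = 97
97 = (1,4,1)_8 → 1² + 4² + 1² = 1 + 16 + 1 = 18
18 = (2,2)_8 → 2² + 2² = 4 + 4 = 8
8 = (1,0)_8 → 1² + 0² = 1 + 0 = 1  — reached 1.

base-8 happy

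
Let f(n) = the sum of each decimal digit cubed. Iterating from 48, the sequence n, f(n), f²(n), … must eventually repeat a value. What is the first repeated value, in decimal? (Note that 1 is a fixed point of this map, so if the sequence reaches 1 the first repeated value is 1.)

48 → 4³ + 8³ = 576
576 → 5³ + 7³ + 6³ = 684
684 → 6³ + 8³ + 4³ = 792
792 → 7³ + 9³ + 2³ = 1080
1080 → 1³ + 0³ + 8³ + 0³ = 513
513 → 5³ + 1³ + 3³ = 153
153 → 1³ + 5³ + 3³ = 153  — 153 already appeared earlier.

153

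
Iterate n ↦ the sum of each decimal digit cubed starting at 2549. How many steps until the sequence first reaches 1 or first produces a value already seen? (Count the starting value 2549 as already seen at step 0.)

2549 → 2³ + 5³ + 4³ + 9³ = 926
926 → 9³ + 2³ + 6³ = 953
953 → 9³ + 5³ + 3³ = 881
881 → 8³ + 8³ + 1³ = 1025
1025 → 1³ + 0³ + 2³ + 5³ = 134
134 → 1³ + 3³ + 4³ = 92
92 → 9³ + 2³ = 737
737 → 7³ + 3³ + 7³ = 713
713 → 7³ + 1³ + 3³ = 371
371 → 3³ + 7³ + 1³ = 371  — 371 repeats.
That took 10 steps.

10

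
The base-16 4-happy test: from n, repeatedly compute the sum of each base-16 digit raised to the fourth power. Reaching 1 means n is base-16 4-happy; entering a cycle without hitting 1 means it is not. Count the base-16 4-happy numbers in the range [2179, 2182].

2179: 2179 → 8273 → 642 → 4128 → 17 → 2 → 16 → 1  — base-16 4-happy
2180: 2180 → 8448 → 17 → 2 → 16 → 1  — base-16 4-happy
2181: 2181 → 8817 → 2434 → 10673 → 21219 → 39138 → 49089 → 86003 → 101588 → 53650 → 35139 → 10994 → 60657 → 109778 → 59314 → 55474 → 47314 → 47314  — not base-16 4-happy
2182: 2182 → 9488 → 642 → 4128 → 17 → 2 → 16 → 1  — base-16 4-happy
base-16 4-happy: 2179, 2180, 2182

3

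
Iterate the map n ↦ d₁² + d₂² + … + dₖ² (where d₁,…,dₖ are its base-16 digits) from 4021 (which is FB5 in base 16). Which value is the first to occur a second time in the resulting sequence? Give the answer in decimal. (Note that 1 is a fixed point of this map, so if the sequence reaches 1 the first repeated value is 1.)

4021 = (15,11,5)_16 → 371
371 = (1,7,3)_16 → 59
59 = (3,11)_16 → 130
130 = (8,2)_16 → 68
68 = (4,4)_16 → 32
32 = (2,0)_16 → 4
4 = (4)_16 → 16
16 = (1,0)_16 → 1  — reached the fixed point 1.
1 → 1, so 1 is the first repeated value.

1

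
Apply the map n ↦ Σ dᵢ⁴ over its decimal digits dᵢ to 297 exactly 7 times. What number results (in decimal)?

13747

297 → 2⁴ + 9⁴ + 7⁴ = 8978
8978 → 8⁴ + 9⁴ + 7⁴ + 8⁴ = 17154
17154 → 1⁴ + 7⁴ + 1⁴ + 5⁴ + 4⁴ = 3284
3284 → 3⁴ + 2⁴ + 8⁴ + 4⁴ = 4449
4449 → 4⁴ + 4⁴ + 4⁴ + 9⁴ = 7329
7329 → 7⁴ + 3⁴ + 2⁴ + 9⁴ = 9059
9059 → 9⁴ + 0⁴ + 5⁴ + 9⁴ = 13747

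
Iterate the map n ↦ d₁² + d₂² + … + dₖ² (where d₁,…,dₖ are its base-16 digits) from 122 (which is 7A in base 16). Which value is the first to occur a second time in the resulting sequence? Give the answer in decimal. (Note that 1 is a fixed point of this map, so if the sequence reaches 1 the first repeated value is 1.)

122 = (7,10)_16 → 7² + 10² = 149
149 = (9,5)_16 → 9² + 5² = 106
106 = (6,10)_16 → 6² + 10² = 136
136 = (8,8)_16 → 8² + 8² = 128
128 = (8,0)_16 → 8² + 0² = 64
64 = (4,0)_16 → 4² + 0² = 16
16 = (1,0)_16 → 1² + 0² = 1  — reached the fixed point 1.
1 → 1, so 1 is the first repeated value.

1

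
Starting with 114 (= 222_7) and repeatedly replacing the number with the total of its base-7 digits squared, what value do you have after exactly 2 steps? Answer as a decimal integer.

26

114 = (2,2,2)_7 → 2² + 2² + 2² = 4 + 4 + 4 = 12
12 = (1,5)_7 → 1² + 5² = 1 + 25 = 26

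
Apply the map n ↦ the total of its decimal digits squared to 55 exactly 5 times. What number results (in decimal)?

55 → 5² + 5² = 50
50 → 5² + 0² = 25
25 → 2² + 5² = 29
29 → 2² + 9² = 85
85 → 8² + 5² = 89

89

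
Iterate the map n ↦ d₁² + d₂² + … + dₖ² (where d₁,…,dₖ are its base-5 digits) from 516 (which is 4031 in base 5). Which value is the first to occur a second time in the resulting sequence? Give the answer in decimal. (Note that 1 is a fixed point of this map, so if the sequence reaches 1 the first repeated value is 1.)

516 = (4,0,3,1)_5 → 4² + 0² + 3² + 1² = 16 + 0 + 9 + 1 = 26
26 = (1,0,1)_5 → 1² + 0² + 1² = 1 + 0 + 1 = 2
2 = (2)_5 → 2² = 4
4 = (4)_5 → 4² = 16
16 = (3,1)_5 → 3² + 1² = 9 + 1 = 10
10 = (2,0)_5 → 2² + 0² = 4 + 0 = 4  — 4 already appeared earlier.

4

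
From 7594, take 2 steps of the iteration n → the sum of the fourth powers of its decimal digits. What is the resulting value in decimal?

10994

7594 → 7⁴ + 5⁴ + 9⁴ + 4⁴ = 2401 + 625 + 6561 + 256 = 9843
9843 → 9⁴ + 8⁴ + 4⁴ + 3⁴ = 6561 + 4096 + 256 + 81 = 10994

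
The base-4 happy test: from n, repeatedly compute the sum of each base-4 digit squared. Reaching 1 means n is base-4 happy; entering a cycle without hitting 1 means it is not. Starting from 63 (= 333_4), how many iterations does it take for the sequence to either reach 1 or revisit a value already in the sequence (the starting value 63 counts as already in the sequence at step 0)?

63 = (3,3,3)_4 → 3² + 3² + 3² = 9 + 9 + 9 = 27
27 = (1,2,3)_4 → 1² + 2² + 3² = 1 + 4 + 9 = 14
14 = (3,2)_4 → 3² + 2² = 9 + 4 = 13
13 = (3,1)_4 → 3² + 1² = 9 + 1 = 10
10 = (2,2)_4 → 2² + 2² = 4 + 4 = 8
8 = (2,0)_4 → 2² + 0² = 4 + 0 = 4
4 = (1,0)_4 → 1² + 0² = 1 + 0 = 1  — reached 1.
That took 7 steps.

7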